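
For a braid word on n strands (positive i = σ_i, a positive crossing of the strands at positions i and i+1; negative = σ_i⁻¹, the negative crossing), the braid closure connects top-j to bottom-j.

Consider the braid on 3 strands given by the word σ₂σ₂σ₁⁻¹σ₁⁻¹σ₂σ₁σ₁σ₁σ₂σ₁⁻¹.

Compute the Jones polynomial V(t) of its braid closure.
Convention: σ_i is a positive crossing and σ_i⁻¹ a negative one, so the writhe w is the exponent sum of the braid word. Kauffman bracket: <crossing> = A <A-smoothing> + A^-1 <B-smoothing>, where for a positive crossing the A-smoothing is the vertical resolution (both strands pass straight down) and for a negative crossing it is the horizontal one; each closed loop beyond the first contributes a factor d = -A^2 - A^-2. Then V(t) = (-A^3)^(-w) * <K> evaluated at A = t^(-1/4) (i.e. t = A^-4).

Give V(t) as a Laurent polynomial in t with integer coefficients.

Braid: s2 s2 s1^-1 s1^-1 s2 s1 s1 s1 s2 s1^-1 on 3 strands, 10 crossings.
Writhe w = (#positive) - (#negative) = 7 - 3 = 4.
Enumerate smoothing states for the bracket polynomial. There are 2^10 = 1024 states.
For each crossing: s=0 is the vertical smoothing, s=1 horizontal. Crossing k contributes A^(sign_k * (1 - 2*s_k)); loop factor d = -A^2 - A^-2.
Tabulate the states by total A-exponent and number of loops L (A-exp: L × count):
  A^10: L=4 ×1
  A^8: L=3 ×7, L=5 ×3
  A^6: L=2 ×19, L=4 ×23, L=6 ×3
  A^4: L=1 ×20, L=3 ×75, L=5 ×24, L=7 ×1
  A^2: L=2 ×114, L=4 ×86, L=6 ×10
  A^0: L=1 ×51, L=3 ×155, L=5 ×45, L=7 ×1
  A^-2: L=2 ×102, L=4 ×98, L=6 ×10
  A^-4: L=3 ×89, L=5 ×30, L=7 ×1
  A^-6: L=4 ×41, L=6 ×4
  A^-8: L=5 ×10
  A^-10: L=6 ×1
Each group contributes A^e * Σ count * d^(L-1):
Powers of d = -A^2 - A^-2: d^2 = A^4 + 2 + A^-4; d^3 = -A^6 - 3*A^2 - 3*A^-2 - A^-6; d^4 = A^8 + 4*A^4 + 6 + 4*A^-4 + A^-8; d^5 = -A^10 - 5*A^6 - 10*A^2 - 10*A^-2 - 5*A^-6 - A^-10; d^6 = A^12 + 6*A^8 + 15*A^4 + 20 + 15*A^-4 + 6*A^-8 + A^-12.
  A^10 * (d^3) = -A^16 - 3*A^12 - 3*A^8 - A^4
  A^8 * (7*d^2 + 3*d^4) = 3*A^16 + 19*A^12 + 32*A^8 + 19*A^4 + 3
  A^6 * (19*d + 23*d^3 + 3*d^5) = -3*A^16 - 38*A^12 - 118*A^8 - 118*A^4 - 38 - 3*A^-4
  A^4 * (20 + 75*d^2 + 24*d^4 + d^6) = A^16 + 30*A^12 + 186*A^8 + 334*A^4 + 186 + 30*A^-4 + A^-8
  A^2 * (114*d + 86*d^3 + 10*d^5) = -10*A^12 - 136*A^8 - 472*A^4 - 472 - 136*A^-4 - 10*A^-8
  A^0 * (51 + 155*d^2 + 45*d^4 + d^6) = A^12 + 51*A^8 + 350*A^4 + 651 + 350*A^-4 + 51*A^-8 + A^-12
  A^-2 * (102*d + 98*d^3 + 10*d^5) = -10*A^8 - 148*A^4 - 496 - 496*A^-4 - 148*A^-8 - 10*A^-12
  A^-4 * (89*d^2 + 30*d^4 + d^6) = A^8 + 36*A^4 + 224 + 378*A^-4 + 224*A^-8 + 36*A^-12 + A^-16
  A^-6 * (41*d^3 + 4*d^5) = -4*A^4 - 61 - 163*A^-4 - 163*A^-8 - 61*A^-12 - 4*A^-16
  A^-8 * (10*d^4) = 10 + 40*A^-4 + 60*A^-8 + 40*A^-12 + 10*A^-16
  A^-10 * (d^5) = -1 - 5*A^-4 - 10*A^-8 - 10*A^-12 - 5*A^-16 - A^-20
Summing the groups: <K> = -A^12 + 3*A^8 - 4*A^4 + 6 - 5*A^-4 + 5*A^-8 - 4*A^-12 + 2*A^-16 - A^-20
Normalise by the writhe: (-A^3)^(-w) = (-A^3)^(-4) = A^-12, so f(A) = A^-12 * <K> = -1 + 3*A^-4 - 4*A^-8 + 6*A^-12 - 5*A^-16 + 5*A^-20 - 4*A^-24 + 2*A^-28 - A^-32.
Substitute A = t^(-1/4), i.e. A^e → t^(-e/4): V(t) = -t^8 + 2*t^7 - 4*t^6 + 5*t^5 - 5*t^4 + 6*t^3 - 4*t^2 + 3*t - 1

Answer: -t^8 + 2*t^7 - 4*t^6 + 5*t^5 - 5*t^4 + 6*t^3 - 4*t^2 + 3*t - 1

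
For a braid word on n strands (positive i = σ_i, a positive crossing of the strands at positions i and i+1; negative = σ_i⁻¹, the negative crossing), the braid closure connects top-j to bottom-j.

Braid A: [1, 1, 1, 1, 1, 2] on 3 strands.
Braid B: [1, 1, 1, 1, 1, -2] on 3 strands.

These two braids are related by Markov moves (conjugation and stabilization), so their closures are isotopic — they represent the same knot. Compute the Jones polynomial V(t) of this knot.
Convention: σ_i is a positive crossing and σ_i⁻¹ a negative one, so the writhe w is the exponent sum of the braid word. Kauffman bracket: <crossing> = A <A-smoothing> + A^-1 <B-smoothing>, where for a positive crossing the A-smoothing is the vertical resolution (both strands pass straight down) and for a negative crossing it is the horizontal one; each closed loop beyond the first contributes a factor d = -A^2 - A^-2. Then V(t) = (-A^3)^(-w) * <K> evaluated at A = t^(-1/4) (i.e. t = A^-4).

Markov-equivalent braids have isotopic closures, hence identical knot invariants. Strip the Markov moves from each word to reach a common short braid β, then compute V(t) once on β.
Braid A: s1 s1 s1 s1 s1 s2 on 3 strands reduces by inverse Markov moves (closure unchanged at each step):
  Destabilize: the word has the form β·s2 where s2 occurs only as the final letter (β ∈ B_2); drop it and the last strand → 2 strands.
Reduced to β = s1 s1 s1 s1 s1 on 2 strands, 5 crossings.
Braid B: s1 s1 s1 s1 s1 s2^-1 on 3 strands reduces by inverse Markov moves (closure unchanged at each step):
  Destabilize: the word has the form β·s2^-1 where s2^-1 occurs only as the final letter (β ∈ B_2); drop it and the last strand → 2 strands.
Reduced to β = s1 s1 s1 s1 s1 on 2 strands, 5 crossings.
Both give the same β = s1 s1 s1 s1 s1 on 2 strands, so one state sum suffices:
Braid: s1 s1 s1 s1 s1 on 2 strands, 5 crossings.
Writhe w = (#positive) - (#negative) = 5 - 0 = 5.
Computing the Kauffman bracket via state sum. There are 2^5 = 32 states.
Each crossing splits two ways (0=vertical, 1=horizontal). The state's weight is A^(#A-smoothings - #B-smoothings) * d^(loops - 1).
  state 00000: A-exp=+5, loops=2, term = A^5 * d^1
  state 00001: A-exp=+3, loops=1, term = A^3 * d^0
  state 00010: A-exp=+3, loops=1, term = A^3 * d^0
  state 00011: A-exp=+1, loops=2, term = A^1 * d^1
  state 00100: A-exp=+3, loops=1, term = A^3 * d^0
  state 00101: A-exp=+1, loops=2, term = A^1 * d^1
  state 00110: A-exp=+1, loops=2, term = A^1 * d^1
  state 00111: A-exp=-1, loops=3, term = A^-1 * d^2
  state 01000: A-exp=+3, loops=1, term = A^3 * d^0
  state 01001: A-exp=+1, loops=2, term = A^1 * d^1
  state 01010: A-exp=+1, loops=2, term = A^1 * d^1
  state 01011: A-exp=-1, loops=3, term = A^-1 * d^2
  state 01100: A-exp=+1, loops=2, term = A^1 * d^1
  state 01101: A-exp=-1, loops=3, term = A^-1 * d^2
  state 01110: A-exp=-1, loops=3, term = A^-1 * d^2
  state 01111: A-exp=-3, loops=4, term = A^-3 * d^3
  state 10000: A-exp=+3, loops=1, term = A^3 * d^0
  state 10001: A-exp=+1, loops=2, term = A^1 * d^1
  state 10010: A-exp=+1, loops=2, term = A^1 * d^1
  state 10011: A-exp=-1, loops=3, term = A^-1 * d^2
  state 10100: A-exp=+1, loops=2, term = A^1 * d^1
  state 10101: A-exp=-1, loops=3, term = A^-1 * d^2
  state 10110: A-exp=-1, loops=3, term = A^-1 * d^2
  state 10111: A-exp=-3, loops=4, term = A^-3 * d^3
  state 11000: A-exp=+1, loops=2, term = A^1 * d^1
  state 11001: A-exp=-1, loops=3, term = A^-1 * d^2
  state 11010: A-exp=-1, loops=3, term = A^-1 * d^2
  state 11011: A-exp=-3, loops=4, term = A^-3 * d^3
  state 11100: A-exp=-1, loops=3, term = A^-1 * d^2
  state 11101: A-exp=-3, loops=4, term = A^-3 * d^3
  state 11110: A-exp=-3, loops=4, term = A^-3 * d^3
  state 11111: A-exp=-5, loops=5, term = A^-5 * d^4
Collect the terms by A-exponent (count of states per loop number):
Powers of d = -A^2 - A^-2: d^2 = A^4 + 2 + A^-4; d^3 = -A^6 - 3*A^2 - 3*A^-2 - A^-6; d^4 = A^8 + 4*A^4 + 6 + 4*A^-4 + A^-8.
  A^5 * (d) = -A^7 - A^3
  A^3 * (5) = 5*A^3
  A^1 * (10*d) = -10*A^3 - 10*A^-1
  A^-1 * (10*d^2) = 10*A^3 + 20*A^-1 + 10*A^-5
  A^-3 * (5*d^3) = -5*A^3 - 15*A^-1 - 15*A^-5 - 5*A^-9
  A^-5 * (d^4) = A^3 + 4*A^-1 + 6*A^-5 + 4*A^-9 + A^-13
Summing the groups: <K> = -A^7 - A^-1 + A^-5 - A^-9 + A^-13
Normalise by the writhe: (-A^3)^(-w) = (-A^3)^(-5) = -A^-15, so f(A) = -A^-15 * <K> = A^-8 + A^-16 - A^-20 + A^-24 - A^-28.
Substitute A = t^(-1/4), i.e. A^e → t^(-e/4): V(t) = -t^7 + t^6 - t^5 + t^4 + t^2

Answer: -t^7 + t^6 - t^5 + t^4 + t^2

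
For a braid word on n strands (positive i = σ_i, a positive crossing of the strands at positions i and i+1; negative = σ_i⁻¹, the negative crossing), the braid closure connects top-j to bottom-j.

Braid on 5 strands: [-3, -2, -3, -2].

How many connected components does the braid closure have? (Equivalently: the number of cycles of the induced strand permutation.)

3

Derivation:
Track the strand permutation on 5 strands, starting from identity.
  step 1: s3^-1 swaps positions 3,4 -> [1 2 4 3 5]
  step 2: s2^-1 swaps positions 2,3 -> [1 4 2 3 5]
  step 3: s3^-1 swaps positions 3,4 -> [1 4 3 2 5]
  step 4: s2^-1 swaps positions 2,3 -> [1 3 4 2 5]
Final permutation (position -> original strand): [1 3 4 2 5]
Closure components = cycle count of this permutation = 3.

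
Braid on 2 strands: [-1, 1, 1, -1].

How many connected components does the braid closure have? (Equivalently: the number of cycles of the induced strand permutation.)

Track the strand permutation on 2 strands, starting from identity.
  step 1: s1^-1 swaps positions 1,2 -> [2 1]
  step 2: s1 swaps positions 1,2 -> [1 2]
  step 3: s1 swaps positions 1,2 -> [2 1]
  step 4: s1^-1 swaps positions 1,2 -> [1 2]
Final permutation (position -> original strand): [1 2]
Closure components = cycle count of this permutation = 2.

Answer: 2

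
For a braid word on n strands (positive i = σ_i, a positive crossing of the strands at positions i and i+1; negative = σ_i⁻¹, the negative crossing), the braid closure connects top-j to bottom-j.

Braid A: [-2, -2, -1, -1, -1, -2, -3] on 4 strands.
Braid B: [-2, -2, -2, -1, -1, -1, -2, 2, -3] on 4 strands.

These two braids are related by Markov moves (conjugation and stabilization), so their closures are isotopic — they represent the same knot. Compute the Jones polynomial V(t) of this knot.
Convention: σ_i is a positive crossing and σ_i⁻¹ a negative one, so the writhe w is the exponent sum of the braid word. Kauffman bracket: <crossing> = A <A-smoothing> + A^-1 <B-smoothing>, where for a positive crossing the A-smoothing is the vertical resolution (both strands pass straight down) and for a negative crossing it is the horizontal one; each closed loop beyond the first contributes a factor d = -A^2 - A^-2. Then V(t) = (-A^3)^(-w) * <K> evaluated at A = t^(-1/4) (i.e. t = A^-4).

t^-2 + 2*t^-4 - 2*t^-5 + t^-6 - 2*t^-7 + t^-8

Derivation:
Markov-equivalent braids have isotopic closures, hence identical knot invariants. Strip the Markov moves from each word to reach a common short braid β, then compute V(t) once on β.
Braid A: s2^-1 s2^-1 s1^-1 s1^-1 s1^-1 s2^-1 s3^-1 on 4 strands reduces by inverse Markov moves (closure unchanged at each step):
  Destabilize: the word has the form β·s3^-1 where s3^-1 occurs only as the final letter (β ∈ B_3); drop it and the last strand → 3 strands.
Reduced to β = s2^-1 s2^-1 s1^-1 s1^-1 s1^-1 s2^-1 on 3 strands, 6 crossings.
Braid B: s2^-1 s2^-1 s2^-1 s1^-1 s1^-1 s1^-1 s2^-1 s2 s3^-1 on 4 strands reduces by inverse Markov moves (closure unchanged at each step):
  Destabilize: the word has the form β·s3^-1 where s3^-1 occurs only as the final letter (β ∈ B_3); drop it and the last strand → 3 strands.
  Deconjugate: the word is γ·β·γ⁻¹ with γ = s2^-1 (prefix) and γ⁻¹ = s2 (suffix); strip both.
Reduced to β = s2^-1 s2^-1 s1^-1 s1^-1 s1^-1 s2^-1 on 3 strands, 6 crossings.
Both give the same β = s2^-1 s2^-1 s1^-1 s1^-1 s1^-1 s2^-1 on 3 strands, so one state sum suffices:
Braid: s2^-1 s2^-1 s1^-1 s1^-1 s1^-1 s2^-1 on 3 strands, 6 crossings.
Writhe w = (#positive) - (#negative) = 0 - 6 = -6.
Computing the Kauffman bracket via state sum. There are 2^6 = 64 states.
For each crossing: s=0 is the vertical smoothing, s=1 horizontal. Crossing k contributes A^(sign_k * (1 - 2*s_k)); loop factor d = -A^2 - A^-2.
Tabulate the states by total A-exponent and number of loops L (A-exp: L × count):
  A^6: L=5 ×1
  A^4: L=4 ×6
  A^2: L=3 ×15
  A^0: L=2 ×18, L=4 ×2
  A^-2: L=1 ×9, L=3 ×6
  A^-4: L=2 ×6
  A^-6: L=3 ×1
Each group contributes A^e * Σ count * d^(L-1):
Powers of d = -A^2 - A^-2: d^2 = A^4 + 2 + A^-4; d^3 = -A^6 - 3*A^2 - 3*A^-2 - A^-6; d^4 = A^8 + 4*A^4 + 6 + 4*A^-4 + A^-8.
  A^6 * (d^4) = A^14 + 4*A^10 + 6*A^6 + 4*A^2 + A^-2
  A^4 * (6*d^3) = -6*A^10 - 18*A^6 - 18*A^2 - 6*A^-2
  A^2 * (15*d^2) = 15*A^6 + 30*A^2 + 15*A^-2
  A^0 * (18*d + 2*d^3) = -2*A^6 - 24*A^2 - 24*A^-2 - 2*A^-6
  A^-2 * (9 + 6*d^2) = 6*A^2 + 21*A^-2 + 6*A^-6
  A^-4 * (6*d) = -6*A^-2 - 6*A^-6
  A^-6 * (d^2) = A^-2 + 2*A^-6 + A^-10
Summing the groups: <K> = A^14 - 2*A^10 + A^6 - 2*A^2 + 2*A^-2 + A^-10
Normalise by the writhe: (-A^3)^(-w) = (-A^3)^(6) = A^18, so f(A) = A^18 * <K> = A^32 - 2*A^28 + A^24 - 2*A^20 + 2*A^16 + A^8.
Substitute A = t^(-1/4), i.e. A^e → t^(-e/4): V(t) = t^-2 + 2*t^-4 - 2*t^-5 + t^-6 - 2*t^-7 + t^-8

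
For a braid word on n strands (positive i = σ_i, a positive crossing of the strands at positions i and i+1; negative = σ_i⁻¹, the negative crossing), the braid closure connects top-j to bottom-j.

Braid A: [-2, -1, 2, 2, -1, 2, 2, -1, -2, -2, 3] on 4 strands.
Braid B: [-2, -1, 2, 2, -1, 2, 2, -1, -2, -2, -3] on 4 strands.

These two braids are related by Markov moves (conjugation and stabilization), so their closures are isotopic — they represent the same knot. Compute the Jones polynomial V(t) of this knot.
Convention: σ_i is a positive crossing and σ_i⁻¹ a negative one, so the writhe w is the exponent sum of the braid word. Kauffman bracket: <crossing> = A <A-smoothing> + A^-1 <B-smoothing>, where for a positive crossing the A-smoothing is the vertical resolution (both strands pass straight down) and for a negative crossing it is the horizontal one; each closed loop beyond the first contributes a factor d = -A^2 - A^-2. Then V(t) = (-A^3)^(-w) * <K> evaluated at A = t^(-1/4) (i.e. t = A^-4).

t^2 - 2*t + 4 - 4*t^-1 + 4*t^-2 - 4*t^-3 + 3*t^-4 - 2*t^-5 + t^-6

Derivation:
Markov-equivalent braids have isotopic closures, hence identical knot invariants. Strip the Markov moves from each word to reach a common short braid β, then compute V(t) once on β.
Braid A: s2^-1 s1^-1 s2 s2 s1^-1 s2 s2 s1^-1 s2^-1 s2^-1 s3 on 4 strands reduces by inverse Markov moves (closure unchanged at each step):
  Destabilize: the word has the form β·s3 where s3 occurs only as the final letter (β ∈ B_3); drop it and the last strand → 3 strands.
Reduced to β = s2^-1 s1^-1 s2 s2 s1^-1 s2 s2 s1^-1 s2^-1 s2^-1 on 3 strands, 10 crossings.
Braid B: s2^-1 s1^-1 s2 s2 s1^-1 s2 s2 s1^-1 s2^-1 s2^-1 s3^-1 on 4 strands reduces by inverse Markov moves (closure unchanged at each step):
  Destabilize: the word has the form β·s3^-1 where s3^-1 occurs only as the final letter (β ∈ B_3); drop it and the last strand → 3 strands.
Reduced to β = s2^-1 s1^-1 s2 s2 s1^-1 s2 s2 s1^-1 s2^-1 s2^-1 on 3 strands, 10 crossings.
Both give the same β = s2^-1 s1^-1 s2 s2 s1^-1 s2 s2 s1^-1 s2^-1 s2^-1 on 3 strands, so one state sum suffices:
Braid: s2^-1 s1^-1 s2 s2 s1^-1 s2 s2 s1^-1 s2^-1 s2^-1 on 3 strands, 10 crossings.
Writhe w = (#positive) - (#negative) = 4 - 6 = -2.
Computing the Kauffman bracket via state sum. There are 2^10 = 1024 states.
Smooth each crossing (0=||, 1=⌣⌢); contribution A^(Σ sign_k(1-2s_k)) * d^(L-1).
Tabulate the states by total A-exponent and number of loops L (A-exp: L × count):
  A^10: L=5 ×1
  A^8: L=4 ×10
  A^6: L=3 ×39, L=5 ×6
  A^4: L=2 ×66, L=4 ×52, L=6 ×2
  A^2: L=1 ×45, L=3 ×124, L=5 ×41
  A^0: L=2 ×118, L=4 ×113, L=6 ×21
  A^-2: L=1 ×20, L=3 ×120, L=5 ×63, L=7 ×7
  A^-4: L=2 ×30, L=4 ×68, L=6 ×21, L=8 ×1
  A^-6: L=3 ×20, L=5 ×22, L=7 ×3
  A^-8: L=4 ×7, L=6 ×3
  A^-10: L=5 ×1
Each group contributes A^e * Σ count * d^(L-1):
Powers of d = -A^2 - A^-2: d^2 = A^4 + 2 + A^-4; d^3 = -A^6 - 3*A^2 - 3*A^-2 - A^-6; d^4 = A^8 + 4*A^4 + 6 + 4*A^-4 + A^-8; d^5 = -A^10 - 5*A^6 - 10*A^2 - 10*A^-2 - 5*A^-6 - A^-10; d^6 = A^12 + 6*A^8 + 15*A^4 + 20 + 15*A^-4 + 6*A^-8 + A^-12; d^7 = -A^14 - 7*A^10 - 21*A^6 - 35*A^2 - 35*A^-2 - 21*A^-6 - 7*A^-10 - A^-14.
  A^10 * (d^4) = A^18 + 4*A^14 + 6*A^10 + 4*A^6 + A^2
  A^8 * (10*d^3) = -10*A^14 - 30*A^10 - 30*A^6 - 10*A^2
  A^6 * (39*d^2 + 6*d^4) = 6*A^14 + 63*A^10 + 114*A^6 + 63*A^2 + 6*A^-2
  A^4 * (66*d + 52*d^3 + 2*d^5) = -2*A^14 - 62*A^10 - 242*A^6 - 242*A^2 - 62*A^-2 - 2*A^-6
  A^2 * (45 + 124*d^2 + 41*d^4) = 41*A^10 + 288*A^6 + 539*A^2 + 288*A^-2 + 41*A^-6
  A^0 * (118*d + 113*d^3 + 21*d^5) = -21*A^10 - 218*A^6 - 667*A^2 - 667*A^-2 - 218*A^-6 - 21*A^-10
  A^-2 * (20 + 120*d^2 + 63*d^4 + 7*d^6) = 7*A^10 + 105*A^6 + 477*A^2 + 778*A^-2 + 477*A^-6 + 105*A^-10 + 7*A^-14
  A^-4 * (30*d + 68*d^3 + 21*d^5 + d^7) = -A^10 - 28*A^6 - 194*A^2 - 479*A^-2 - 479*A^-6 - 194*A^-10 - 28*A^-14 - A^-18
  A^-6 * (20*d^2 + 22*d^4 + 3*d^6) = 3*A^6 + 40*A^2 + 153*A^-2 + 232*A^-6 + 153*A^-10 + 40*A^-14 + 3*A^-18
  A^-8 * (7*d^3 + 3*d^5) = -3*A^2 - 22*A^-2 - 51*A^-6 - 51*A^-10 - 22*A^-14 - 3*A^-18
  A^-10 * (d^4) = A^-2 + 4*A^-6 + 6*A^-10 + 4*A^-14 + A^-18
Summing the groups: <K> = A^18 - 2*A^14 + 3*A^10 - 4*A^6 + 4*A^2 - 4*A^-2 + 4*A^-6 - 2*A^-10 + A^-14
Normalise by the writhe: (-A^3)^(-w) = (-A^3)^(2) = A^6, so f(A) = A^6 * <K> = A^24 - 2*A^20 + 3*A^16 - 4*A^12 + 4*A^8 - 4*A^4 + 4 - 2*A^-4 + A^-8.
Substitute A = t^(-1/4), i.e. A^e → t^(-e/4): V(t) = t^2 - 2*t + 4 - 4*t^-1 + 4*t^-2 - 4*t^-3 + 3*t^-4 - 2*t^-5 + t^-6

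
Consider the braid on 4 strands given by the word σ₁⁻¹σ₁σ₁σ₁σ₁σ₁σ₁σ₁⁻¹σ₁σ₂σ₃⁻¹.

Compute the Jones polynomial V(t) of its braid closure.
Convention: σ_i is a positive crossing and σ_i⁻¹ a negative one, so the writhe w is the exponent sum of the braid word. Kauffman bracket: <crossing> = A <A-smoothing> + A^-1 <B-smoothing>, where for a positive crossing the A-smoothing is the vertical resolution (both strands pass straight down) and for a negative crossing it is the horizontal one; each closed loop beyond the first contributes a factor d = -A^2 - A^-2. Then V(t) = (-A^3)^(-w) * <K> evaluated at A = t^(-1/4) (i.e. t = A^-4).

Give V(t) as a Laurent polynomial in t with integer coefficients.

The presented braid s1^-1 s1 s1 s1 s1 s1 s1 s1^-1 s1 s2 s3^-1 on 4 strands reduces by inverse Markov moves (closure unchanged at each step):
  Destabilize: the word has the form β·s3^-1 where s3^-1 occurs only as the final letter (β ∈ B_3); drop it and the last strand → 3 strands.
  Destabilize: the word has the form β·s2 where s2 occurs only as the final letter (β ∈ B_2); drop it and the last strand → 2 strands.
  Deconjugate: the word is γ·β·γ⁻¹ with γ = s1^-1 s1 (prefix) and γ⁻¹ = s1^-1 s1 (suffix); strip both.
Reduced to β = s1 s1 s1 s1 s1 on 2 strands, 5 crossings.
Compute on β:
Braid: s1 s1 s1 s1 s1 on 2 strands, 5 crossings.
Writhe w = (#positive) - (#negative) = 5 - 0 = 5.
Computing the Kauffman bracket via state sum. There are 2^5 = 32 states.
Smooth each crossing (0=||, 1=⌣⌢); contribution A^(Σ sign_k(1-2s_k)) * d^(L-1).
  state 00000: A-exp=+5, loops=2, term = A^5 * d^1
  state 00001: A-exp=+3, loops=1, term = A^3 * d^0
  state 00010: A-exp=+3, loops=1, term = A^3 * d^0
  state 00011: A-exp=+1, loops=2, term = A^1 * d^1
  state 00100: A-exp=+3, loops=1, term = A^3 * d^0
  state 00101: A-exp=+1, loops=2, term = A^1 * d^1
  state 00110: A-exp=+1, loops=2, term = A^1 * d^1
  state 00111: A-exp=-1, loops=3, term = A^-1 * d^2
  state 01000: A-exp=+3, loops=1, term = A^3 * d^0
  state 01001: A-exp=+1, loops=2, term = A^1 * d^1
  state 01010: A-exp=+1, loops=2, term = A^1 * d^1
  state 01011: A-exp=-1, loops=3, term = A^-1 * d^2
  state 01100: A-exp=+1, loops=2, term = A^1 * d^1
  state 01101: A-exp=-1, loops=3, term = A^-1 * d^2
  state 01110: A-exp=-1, loops=3, term = A^-1 * d^2
  state 01111: A-exp=-3, loops=4, term = A^-3 * d^3
  state 10000: A-exp=+3, loops=1, term = A^3 * d^0
  state 10001: A-exp=+1, loops=2, term = A^1 * d^1
  state 10010: A-exp=+1, loops=2, term = A^1 * d^1
  state 10011: A-exp=-1, loops=3, term = A^-1 * d^2
  state 10100: A-exp=+1, loops=2, term = A^1 * d^1
  state 10101: A-exp=-1, loops=3, term = A^-1 * d^2
  state 10110: A-exp=-1, loops=3, term = A^-1 * d^2
  state 10111: A-exp=-3, loops=4, term = A^-3 * d^3
  state 11000: A-exp=+1, loops=2, term = A^1 * d^1
  state 11001: A-exp=-1, loops=3, term = A^-1 * d^2
  state 11010: A-exp=-1, loops=3, term = A^-1 * d^2
  state 11011: A-exp=-3, loops=4, term = A^-3 * d^3
  state 11100: A-exp=-1, loops=3, term = A^-1 * d^2
  state 11101: A-exp=-3, loops=4, term = A^-3 * d^3
  state 11110: A-exp=-3, loops=4, term = A^-3 * d^3
  state 11111: A-exp=-5, loops=5, term = A^-5 * d^4
Collect the terms by A-exponent (count of states per loop number):
Powers of d = -A^2 - A^-2: d^2 = A^4 + 2 + A^-4; d^3 = -A^6 - 3*A^2 - 3*A^-2 - A^-6; d^4 = A^8 + 4*A^4 + 6 + 4*A^-4 + A^-8.
  A^5 * (d) = -A^7 - A^3
  A^3 * (5) = 5*A^3
  A^1 * (10*d) = -10*A^3 - 10*A^-1
  A^-1 * (10*d^2) = 10*A^3 + 20*A^-1 + 10*A^-5
  A^-3 * (5*d^3) = -5*A^3 - 15*A^-1 - 15*A^-5 - 5*A^-9
  A^-5 * (d^4) = A^3 + 4*A^-1 + 6*A^-5 + 4*A^-9 + A^-13
Summing the groups: <K> = -A^7 - A^-1 + A^-5 - A^-9 + A^-13
Normalise by the writhe: (-A^3)^(-w) = (-A^3)^(-5) = -A^-15, so f(A) = -A^-15 * <K> = A^-8 + A^-16 - A^-20 + A^-24 - A^-28.
Substitute A = t^(-1/4), i.e. A^e → t^(-e/4): V(t) = -t^7 + t^6 - t^5 + t^4 + t^2

Answer: -t^7 + t^6 - t^5 + t^4 + t^2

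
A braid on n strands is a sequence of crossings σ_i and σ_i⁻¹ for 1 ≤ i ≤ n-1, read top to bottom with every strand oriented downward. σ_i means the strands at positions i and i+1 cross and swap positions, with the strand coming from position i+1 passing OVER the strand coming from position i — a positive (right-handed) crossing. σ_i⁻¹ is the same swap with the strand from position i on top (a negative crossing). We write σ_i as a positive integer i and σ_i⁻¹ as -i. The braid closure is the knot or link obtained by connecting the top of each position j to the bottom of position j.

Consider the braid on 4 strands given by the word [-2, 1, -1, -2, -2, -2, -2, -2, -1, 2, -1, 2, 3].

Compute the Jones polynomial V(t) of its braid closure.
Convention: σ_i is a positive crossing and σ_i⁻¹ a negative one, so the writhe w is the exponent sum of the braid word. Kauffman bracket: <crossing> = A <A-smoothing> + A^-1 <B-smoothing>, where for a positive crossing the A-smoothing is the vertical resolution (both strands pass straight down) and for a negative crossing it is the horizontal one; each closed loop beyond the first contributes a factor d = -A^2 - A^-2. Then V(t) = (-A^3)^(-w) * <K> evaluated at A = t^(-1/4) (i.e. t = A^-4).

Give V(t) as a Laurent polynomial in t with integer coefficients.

t^-2 - t^-3 + 2*t^-4 - 2*t^-5 + 3*t^-6 - 2*t^-7 + t^-8 - t^-9

Derivation:
The presented braid s2^-1 s1 s1^-1 s2^-1 s2^-1 s2^-1 s2^-1 s2^-1 s1^-1 s2 s1^-1 s2 s3 on 4 strands reduces by inverse Markov moves (closure unchanged at each step):
  Destabilize: the word has the form β·s3 where s3 occurs only as the final letter (β ∈ B_3); drop it and the last strand → 3 strands.
  Deconjugate: the word is γ·β·γ⁻¹ with γ = s2^-1 s1 (prefix) and γ⁻¹ = s1^-1 s2 (suffix); strip both.
Reduced to β = s1^-1 s2^-1 s2^-1 s2^-1 s2^-1 s2^-1 s1^-1 s2 on 3 strands, 8 crossings.
Compute on β:
Braid: s1^-1 s2^-1 s2^-1 s2^-1 s2^-1 s2^-1 s1^-1 s2 on 3 strands, 8 crossings.
Writhe w = (#positive) - (#negative) = 1 - 7 = -6.
Computing the Kauffman bracket via state sum. There are 2^8 = 256 states.
Each crossing splits two ways (0=vertical, 1=horizontal). The state's weight is A^(#A-smoothings - #B-smoothings) * d^(loops - 1).
Tabulate the states by total A-exponent and number of loops L (A-exp: L × count):
  A^8: L=6 ×1
  A^6: L=5 ×8
  A^4: L=4 ×25, L=6 ×3
  A^2: L=3 ×40, L=5 ×15, L=7 ×1
  A^0: L=2 ×35, L=4 ×30, L=6 ×5
  A^-2: L=1 ×15, L=3 ×31, L=5 ×10
  A^-4: L=2 ×18, L=4 ×10
  A^-6: L=1 ×2, L=3 ×6
  A^-8: L=2 ×1
Each group contributes A^e * Σ count * d^(L-1):
Powers of d = -A^2 - A^-2: d^2 = A^4 + 2 + A^-4; d^3 = -A^6 - 3*A^2 - 3*A^-2 - A^-6; d^4 = A^8 + 4*A^4 + 6 + 4*A^-4 + A^-8; d^5 = -A^10 - 5*A^6 - 10*A^2 - 10*A^-2 - 5*A^-6 - A^-10; d^6 = A^12 + 6*A^8 + 15*A^4 + 20 + 15*A^-4 + 6*A^-8 + A^-12.
  A^8 * (d^5) = -A^18 - 5*A^14 - 10*A^10 - 10*A^6 - 5*A^2 - A^-2
  A^6 * (8*d^4) = 8*A^14 + 32*A^10 + 48*A^6 + 32*A^2 + 8*A^-2
  A^4 * (25*d^3 + 3*d^5) = -3*A^14 - 40*A^10 - 105*A^6 - 105*A^2 - 40*A^-2 - 3*A^-6
  A^2 * (40*d^2 + 15*d^4 + d^6) = A^14 + 21*A^10 + 115*A^6 + 190*A^2 + 115*A^-2 + 21*A^-6 + A^-10
  A^0 * (35*d + 30*d^3 + 5*d^5) = -5*A^10 - 55*A^6 - 175*A^2 - 175*A^-2 - 55*A^-6 - 5*A^-10
  A^-2 * (15 + 31*d^2 + 10*d^4) = 10*A^6 + 71*A^2 + 137*A^-2 + 71*A^-6 + 10*A^-10
  A^-4 * (18*d + 10*d^3) = -10*A^2 - 48*A^-2 - 48*A^-6 - 10*A^-10
  A^-6 * (2 + 6*d^2) = 6*A^-2 + 14*A^-6 + 6*A^-10
  A^-8 * (d) = -A^-6 - A^-10
Summing the groups: <K> = -A^18 + A^14 - 2*A^10 + 3*A^6 - 2*A^2 + 2*A^-2 - A^-6 + A^-10
Normalise by the writhe: (-A^3)^(-w) = (-A^3)^(6) = A^18, so f(A) = A^18 * <K> = -A^36 + A^32 - 2*A^28 + 3*A^24 - 2*A^20 + 2*A^16 - A^12 + A^8.
Substitute A = t^(-1/4), i.e. A^e → t^(-e/4): V(t) = t^-2 - t^-3 + 2*t^-4 - 2*t^-5 + 3*t^-6 - 2*t^-7 + t^-8 - t^-9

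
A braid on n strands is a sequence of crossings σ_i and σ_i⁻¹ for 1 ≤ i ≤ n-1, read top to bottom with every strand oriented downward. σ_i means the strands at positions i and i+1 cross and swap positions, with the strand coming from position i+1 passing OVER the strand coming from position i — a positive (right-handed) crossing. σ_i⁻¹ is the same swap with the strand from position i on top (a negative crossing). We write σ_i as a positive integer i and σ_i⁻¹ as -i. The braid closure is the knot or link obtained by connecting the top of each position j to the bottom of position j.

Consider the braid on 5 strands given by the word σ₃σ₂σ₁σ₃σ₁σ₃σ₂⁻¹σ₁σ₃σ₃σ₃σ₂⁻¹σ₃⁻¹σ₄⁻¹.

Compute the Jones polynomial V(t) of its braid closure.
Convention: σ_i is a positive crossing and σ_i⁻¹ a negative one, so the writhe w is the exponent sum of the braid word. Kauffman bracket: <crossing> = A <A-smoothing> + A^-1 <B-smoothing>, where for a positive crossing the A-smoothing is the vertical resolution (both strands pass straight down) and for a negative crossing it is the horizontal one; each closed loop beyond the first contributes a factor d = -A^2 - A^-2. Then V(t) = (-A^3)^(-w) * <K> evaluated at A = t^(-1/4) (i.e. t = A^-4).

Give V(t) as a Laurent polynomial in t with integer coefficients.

The presented braid s3 s2 s1 s3 s1 s3 s2^-1 s1 s3 s3 s3 s2^-1 s3^-1 s4^-1 on 5 strands reduces by inverse Markov moves (closure unchanged at each step):
  Destabilize: the word has the form β·s4^-1 where s4^-1 occurs only as the final letter (β ∈ B_4); drop it and the last strand → 4 strands.
  Deconjugate: the word is γ·β·γ⁻¹ with γ = s3 s2 (prefix) and γ⁻¹ = s2^-1 s3^-1 (suffix); strip both.
Reduced to β = s1 s3 s1 s3 s2^-1 s1 s3 s3 s3 on 4 strands, 9 crossings.
Compute on β:
Braid: s1 s3 s1 s3 s2^-1 s1 s3 s3 s3 on 4 strands, 9 crossings.
Writhe w = (#positive) - (#negative) = 8 - 1 = 7.
Computing the Kauffman bracket via state sum. There are 2^9 = 512 states.
For each crossing: s=0 is the vertical smoothing, s=1 horizontal. Crossing k contributes A^(sign_k * (1 - 2*s_k)); loop factor d = -A^2 - A^-2.
Tabulate the states by total A-exponent and number of loops L (A-exp: L × count):
  A^9: L=3 ×1
  A^7: L=2 ×8, L=4 ×1
  A^5: L=1 ×15, L=3 ×21
  A^3: L=2 ×60, L=4 ×24
  A^1: L=3 ×110, L=5 ×16
  A^-1: L=4 ×120, L=6 ×6
  A^-3: L=5 ×83, L=7 ×1
  A^-5: L=6 ×36
  A^-7: L=7 ×9
  A^-9: L=8 ×1
Each group contributes A^e * Σ count * d^(L-1):
Powers of d = -A^2 - A^-2: d^2 = A^4 + 2 + A^-4; d^3 = -A^6 - 3*A^2 - 3*A^-2 - A^-6; d^4 = A^8 + 4*A^4 + 6 + 4*A^-4 + A^-8; d^5 = -A^10 - 5*A^6 - 10*A^2 - 10*A^-2 - 5*A^-6 - A^-10; d^6 = A^12 + 6*A^8 + 15*A^4 + 20 + 15*A^-4 + 6*A^-8 + A^-12; d^7 = -A^14 - 7*A^10 - 21*A^6 - 35*A^2 - 35*A^-2 - 21*A^-6 - 7*A^-10 - A^-14.
  A^9 * (d^2) = A^13 + 2*A^9 + A^5
  A^7 * (8*d + d^3) = -A^13 - 11*A^9 - 11*A^5 - A
  A^5 * (15 + 21*d^2) = 21*A^9 + 57*A^5 + 21*A
  A^3 * (60*d + 24*d^3) = -24*A^9 - 132*A^5 - 132*A - 24*A^-3
  A^1 * (110*d^2 + 16*d^4) = 16*A^9 + 174*A^5 + 316*A + 174*A^-3 + 16*A^-7
  A^-1 * (120*d^3 + 6*d^5) = -6*A^9 - 150*A^5 - 420*A - 420*A^-3 - 150*A^-7 - 6*A^-11
  A^-3 * (83*d^4 + d^6) = A^9 + 89*A^5 + 347*A + 518*A^-3 + 347*A^-7 + 89*A^-11 + A^-15
  A^-5 * (36*d^5) = -36*A^5 - 180*A - 360*A^-3 - 360*A^-7 - 180*A^-11 - 36*A^-15
  A^-7 * (9*d^6) = 9*A^5 + 54*A + 135*A^-3 + 180*A^-7 + 135*A^-11 + 54*A^-15 + 9*A^-19
  A^-9 * (d^7) = -A^5 - 7*A - 21*A^-3 - 35*A^-7 - 35*A^-11 - 21*A^-15 - 7*A^-19 - A^-23
Summing the groups: <K> = -A^9 - 2*A + 2*A^-3 - 2*A^-7 + 3*A^-11 - 2*A^-15 + 2*A^-19 - A^-23
Normalise by the writhe: (-A^3)^(-w) = (-A^3)^(-7) = -A^-21, so f(A) = -A^-21 * <K> = A^-12 + 2*A^-20 - 2*A^-24 + 2*A^-28 - 3*A^-32 + 2*A^-36 - 2*A^-40 + A^-44.
Substitute A = t^(-1/4), i.e. A^e → t^(-e/4): V(t) = t^11 - 2*t^10 + 2*t^9 - 3*t^8 + 2*t^7 - 2*t^6 + 2*t^5 + t^3

Answer: t^11 - 2*t^10 + 2*t^9 - 3*t^8 + 2*t^7 - 2*t^6 + 2*t^5 + t^3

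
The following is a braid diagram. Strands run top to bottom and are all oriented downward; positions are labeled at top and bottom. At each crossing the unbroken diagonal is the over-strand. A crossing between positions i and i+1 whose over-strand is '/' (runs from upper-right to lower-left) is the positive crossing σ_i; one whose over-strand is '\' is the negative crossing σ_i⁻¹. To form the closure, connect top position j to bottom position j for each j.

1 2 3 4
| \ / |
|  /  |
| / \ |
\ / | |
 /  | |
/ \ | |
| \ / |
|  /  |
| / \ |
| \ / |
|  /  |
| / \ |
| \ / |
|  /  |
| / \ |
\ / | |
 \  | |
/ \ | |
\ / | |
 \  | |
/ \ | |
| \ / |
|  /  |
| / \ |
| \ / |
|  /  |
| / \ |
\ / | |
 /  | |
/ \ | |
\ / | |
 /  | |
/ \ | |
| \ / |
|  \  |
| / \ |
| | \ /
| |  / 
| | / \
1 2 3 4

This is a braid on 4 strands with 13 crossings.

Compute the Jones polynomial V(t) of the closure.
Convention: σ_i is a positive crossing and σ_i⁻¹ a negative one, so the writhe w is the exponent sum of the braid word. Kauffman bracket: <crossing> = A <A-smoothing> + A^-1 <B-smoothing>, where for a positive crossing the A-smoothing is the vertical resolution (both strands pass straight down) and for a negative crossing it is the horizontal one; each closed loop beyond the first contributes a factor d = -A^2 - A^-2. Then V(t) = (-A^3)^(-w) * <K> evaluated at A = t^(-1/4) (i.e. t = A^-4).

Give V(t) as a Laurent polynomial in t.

Reading the diagram top to bottom ('/'-over between positions i,i+1 = s_i, '\'-over = s_i^-1): braid word = s2 s1 s2 s2 s2 s1^-1 s1^-1 s2 s2 s1 s1 s2^-1 s3.
The presented braid s2 s1 s2 s2 s2 s1^-1 s1^-1 s2 s2 s1 s1 s2^-1 s3 on 4 strands reduces by inverse Markov moves (closure unchanged at each step):
  Destabilize: the word has the form β·s3 where s3 occurs only as the final letter (β ∈ B_3); drop it and the last strand → 3 strands.
  Deconjugate: the word is γ·β·γ⁻¹ with γ = s2 (prefix) and γ⁻¹ = s2^-1 (suffix); strip both.
Reduced to β = s1 s2 s2 s2 s1^-1 s1^-1 s2 s2 s1 s1 on 3 strands, 10 crossings.
Compute on β:
Braid: s1 s2 s2 s2 s1^-1 s1^-1 s2 s2 s1 s1 on 3 strands, 10 crossings.
Writhe w = (#positive) - (#negative) = 8 - 2 = 6.
Enumerate smoothing states for the bracket polynomial. There are 2^10 = 1024 states.
Smooth each crossing (0=||, 1=⌣⌢); contribution A^(Σ sign_k(1-2s_k)) * d^(L-1).
Tabulate the states by total A-exponent and number of loops L (A-exp: L × count):
  A^10: L=3 ×1
  A^8: L=2 ×7, L=4 ×3
  A^6: L=1 ×10, L=3 ×32, L=5 ×3
  A^4: L=2 ×76, L=4 ×43, L=6 ×1
  A^2: L=1 ×51, L=3 ×132, L=5 ×27
  A^0: L=2 ×135, L=4 ×109, L=6 ×8
  A^-2: L=3 ×161, L=5 ×48, L=7 ×1
  A^-4: L=4 ×109, L=6 ×11
  A^-6: L=5 ×44, L=7 ×1
  A^-8: L=6 ×10
  A^-10: L=7 ×1
Each group contributes A^e * Σ count * d^(L-1):
Powers of d = -A^2 - A^-2: d^2 = A^4 + 2 + A^-4; d^3 = -A^6 - 3*A^2 - 3*A^-2 - A^-6; d^4 = A^8 + 4*A^4 + 6 + 4*A^-4 + A^-8; d^5 = -A^10 - 5*A^6 - 10*A^2 - 10*A^-2 - 5*A^-6 - A^-10; d^6 = A^12 + 6*A^8 + 15*A^4 + 20 + 15*A^-4 + 6*A^-8 + A^-12.
  A^10 * (d^2) = A^14 + 2*A^10 + A^6
  A^8 * (7*d + 3*d^3) = -3*A^14 - 16*A^10 - 16*A^6 - 3*A^2
  A^6 * (10 + 32*d^2 + 3*d^4) = 3*A^14 + 44*A^10 + 92*A^6 + 44*A^2 + 3*A^-2
  A^4 * (76*d + 43*d^3 + d^5) = -A^14 - 48*A^10 - 215*A^6 - 215*A^2 - 48*A^-2 - A^-6
  A^2 * (51 + 132*d^2 + 27*d^4) = 27*A^10 + 240*A^6 + 477*A^2 + 240*A^-2 + 27*A^-6
  A^0 * (135*d + 109*d^3 + 8*d^5) = -8*A^10 - 149*A^6 - 542*A^2 - 542*A^-2 - 149*A^-6 - 8*A^-10
  A^-2 * (161*d^2 + 48*d^4 + d^6) = A^10 + 54*A^6 + 368*A^2 + 630*A^-2 + 368*A^-6 + 54*A^-10 + A^-14
  A^-4 * (109*d^3 + 11*d^5) = -11*A^6 - 164*A^2 - 437*A^-2 - 437*A^-6 - 164*A^-10 - 11*A^-14
  A^-6 * (44*d^4 + d^6) = A^6 + 50*A^2 + 191*A^-2 + 284*A^-6 + 191*A^-10 + 50*A^-14 + A^-18
  A^-8 * (10*d^5) = -10*A^2 - 50*A^-2 - 100*A^-6 - 100*A^-10 - 50*A^-14 - 10*A^-18
  A^-10 * (d^6) = A^2 + 6*A^-2 + 15*A^-6 + 20*A^-10 + 15*A^-14 + 6*A^-18 + A^-22
Summing the groups: <K> = 2*A^10 - 3*A^6 + 6*A^2 - 7*A^-2 + 7*A^-6 - 7*A^-10 + 5*A^-14 - 3*A^-18 + A^-22
Normalise by the writhe: (-A^3)^(-w) = (-A^3)^(-6) = A^-18, so f(A) = A^-18 * <K> = 2*A^-8 - 3*A^-12 + 6*A^-16 - 7*A^-20 + 7*A^-24 - 7*A^-28 + 5*A^-32 - 3*A^-36 + A^-40.
Substitute A = t^(-1/4), i.e. A^e → t^(-e/4): V(t) = t^10 - 3*t^9 + 5*t^8 - 7*t^7 + 7*t^6 - 7*t^5 + 6*t^4 - 3*t^3 + 2*t^2

Answer: t^10 - 3*t^9 + 5*t^8 - 7*t^7 + 7*t^6 - 7*t^5 + 6*t^4 - 3*t^3 + 2*t^2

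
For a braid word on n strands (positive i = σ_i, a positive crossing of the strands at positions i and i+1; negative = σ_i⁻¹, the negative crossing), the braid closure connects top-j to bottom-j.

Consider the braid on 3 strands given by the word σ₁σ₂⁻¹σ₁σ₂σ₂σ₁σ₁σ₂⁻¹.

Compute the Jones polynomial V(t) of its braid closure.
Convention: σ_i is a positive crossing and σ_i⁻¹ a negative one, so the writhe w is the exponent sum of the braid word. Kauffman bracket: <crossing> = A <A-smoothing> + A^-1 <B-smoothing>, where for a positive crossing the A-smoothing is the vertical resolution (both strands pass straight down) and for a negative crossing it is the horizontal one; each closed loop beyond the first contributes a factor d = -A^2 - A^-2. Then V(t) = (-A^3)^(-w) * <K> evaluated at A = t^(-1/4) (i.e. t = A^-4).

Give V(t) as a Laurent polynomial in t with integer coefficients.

Braid: s1 s2^-1 s1 s2 s2 s1 s1 s2^-1 on 3 strands, 8 crossings.
Writhe w = (#positive) - (#negative) = 6 - 2 = 4.
Enumerate smoothing states for the bracket polynomial. There are 2^8 = 256 states.
Smooth each crossing (0=||, 1=⌣⌢); contribution A^(Σ sign_k(1-2s_k)) * d^(L-1).
Tabulate the states by total A-exponent and number of loops L (A-exp: L × count):
  A^8: L=3 ×1
  A^6: L=2 ×6, L=4 ×2
  A^4: L=1 ×11, L=3 ×16, L=5 ×1
  A^2: L=2 ×47, L=4 ×9
  A^0: L=1 ×26, L=3 ×43, L=5 ×1
  A^-2: L=2 ×41, L=4 ×15
  A^-4: L=3 ×26, L=5 ×2
  A^-6: L=4 ×8
  A^-8: L=5 ×1
Each group contributes A^e * Σ count * d^(L-1):
Powers of d = -A^2 - A^-2: d^2 = A^4 + 2 + A^-4; d^3 = -A^6 - 3*A^2 - 3*A^-2 - A^-6; d^4 = A^8 + 4*A^4 + 6 + 4*A^-4 + A^-8.
  A^8 * (d^2) = A^12 + 2*A^8 + A^4
  A^6 * (6*d + 2*d^3) = -2*A^12 - 12*A^8 - 12*A^4 - 2
  A^4 * (11 + 16*d^2 + d^4) = A^12 + 20*A^8 + 49*A^4 + 20 + A^-4
  A^2 * (47*d + 9*d^3) = -9*A^8 - 74*A^4 - 74 - 9*A^-4
  A^0 * (26 + 43*d^2 + d^4) = A^8 + 47*A^4 + 118 + 47*A^-4 + A^-8
  A^-2 * (41*d + 15*d^3) = -15*A^4 - 86 - 86*A^-4 - 15*A^-8
  A^-4 * (26*d^2 + 2*d^4) = 2*A^4 + 34 + 64*A^-4 + 34*A^-8 + 2*A^-12
  A^-6 * (8*d^3) = -8 - 24*A^-4 - 24*A^-8 - 8*A^-12
  A^-8 * (d^4) = 1 + 4*A^-4 + 6*A^-8 + 4*A^-12 + A^-16
Summing the groups: <K> = 2*A^8 - 2*A^4 + 3 - 3*A^-4 + 2*A^-8 - 2*A^-12 + A^-16
Normalise by the writhe: (-A^3)^(-w) = (-A^3)^(-4) = A^-12, so f(A) = A^-12 * <K> = 2*A^-4 - 2*A^-8 + 3*A^-12 - 3*A^-16 + 2*A^-20 - 2*A^-24 + A^-28.
Substitute A = t^(-1/4), i.e. A^e → t^(-e/4): V(t) = t^7 - 2*t^6 + 2*t^5 - 3*t^4 + 3*t^3 - 2*t^2 + 2*t

Answer: t^7 - 2*t^6 + 2*t^5 - 3*t^4 + 3*t^3 - 2*t^2 + 2*t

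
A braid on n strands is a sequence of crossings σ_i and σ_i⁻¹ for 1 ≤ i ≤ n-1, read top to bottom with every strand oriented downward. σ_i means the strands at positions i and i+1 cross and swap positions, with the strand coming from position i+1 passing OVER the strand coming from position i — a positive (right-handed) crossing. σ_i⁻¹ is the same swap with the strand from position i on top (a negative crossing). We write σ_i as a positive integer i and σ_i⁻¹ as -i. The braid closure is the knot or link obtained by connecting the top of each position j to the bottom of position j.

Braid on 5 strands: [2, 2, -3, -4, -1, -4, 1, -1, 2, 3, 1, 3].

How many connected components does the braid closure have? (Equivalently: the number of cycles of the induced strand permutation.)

Track the strand permutation on 5 strands, starting from identity.
  step 1: s2 swaps positions 2,3 -> [1 3 2 4 5]
  step 2: s2 swaps positions 2,3 -> [1 2 3 4 5]
  step 3: s3^-1 swaps positions 3,4 -> [1 2 4 3 5]
  step 4: s4^-1 swaps positions 4,5 -> [1 2 4 5 3]
  step 5: s1^-1 swaps positions 1,2 -> [2 1 4 5 3]
  step 6: s4^-1 swaps positions 4,5 -> [2 1 4 3 5]
  step 7: s1 swaps positions 1,2 -> [1 2 4 3 5]
  step 8: s1^-1 swaps positions 1,2 -> [2 1 4 3 5]
  step 9: s2 swaps positions 2,3 -> [2 4 1 3 5]
  step 10: s3 swaps positions 3,4 -> [2 4 3 1 5]
  step 11: s1 swaps positions 1,2 -> [4 2 3 1 5]
  step 12: s3 swaps positions 3,4 -> [4 2 1 3 5]
Final permutation (position -> original strand): [4 2 1 3 5]
Closure components = cycle count of this permutation = 3.

Answer: 3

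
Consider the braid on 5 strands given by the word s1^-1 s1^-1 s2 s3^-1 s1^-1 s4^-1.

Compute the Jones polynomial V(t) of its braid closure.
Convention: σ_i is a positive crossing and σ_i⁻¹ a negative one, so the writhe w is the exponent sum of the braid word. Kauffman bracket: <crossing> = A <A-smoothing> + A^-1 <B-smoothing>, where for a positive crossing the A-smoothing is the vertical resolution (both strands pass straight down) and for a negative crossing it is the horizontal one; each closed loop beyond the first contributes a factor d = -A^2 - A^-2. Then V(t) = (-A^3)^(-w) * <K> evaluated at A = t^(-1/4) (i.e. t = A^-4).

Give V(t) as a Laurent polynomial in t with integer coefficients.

t^-1 + t^-3 - t^-4

Derivation:
The presented braid s1^-1 s1^-1 s2 s3^-1 s1^-1 s4^-1 on 5 strands reduces by inverse Markov moves (closure unchanged at each step):
  Destabilize: the word has the form β·s4^-1 where s4^-1 occurs only as the final letter (β ∈ B_4); drop it and the last strand → 4 strands.
Reduced to β = s1^-1 s1^-1 s2 s3^-1 s1^-1 on 4 strands, 5 crossings.
Compute on β:
Braid: s1^-1 s1^-1 s2 s3^-1 s1^-1 on 4 strands, 5 crossings.
Writhe w = (#positive) - (#negative) = 1 - 4 = -3.
Enumerate smoothing states for the bracket polynomial. There are 2^5 = 32 states.
Each crossing splits two ways (0=vertical, 1=horizontal). The state's weight is A^(#A-smoothings - #B-smoothings) * d^(loops - 1).
  state 00000: A-exp=-3, loops=4, term = A^-3 * d^3
  state 00001: A-exp=-1, loops=3, term = A^-1 * d^2
  state 00010: A-exp=-1, loops=3, term = A^-1 * d^2
  state 00011: A-exp=+1, loops=2, term = A^1 * d^1
  state 00100: A-exp=-5, loops=3, term = A^-5 * d^2
  state 00101: A-exp=-3, loops=2, term = A^-3 * d^1
  state 00110: A-exp=-3, loops=2, term = A^-3 * d^1
  state 00111: A-exp=-1, loops=1, term = A^-1 * d^0
  state 01000: A-exp=-1, loops=3, term = A^-1 * d^2
  state 01001: A-exp=+1, loops=4, term = A^1 * d^3
  state 01010: A-exp=+1, loops=2, term = A^1 * d^1
  state 01011: A-exp=+3, loops=3, term = A^3 * d^2
  state 01100: A-exp=-3, loops=2, term = A^-3 * d^1
  state 01101: A-exp=-1, loops=3, term = A^-1 * d^2
  state 01110: A-exp=-1, loops=1, term = A^-1 * d^0
  state 01111: A-exp=+1, loops=2, term = A^1 * d^1
  state 10000: A-exp=-1, loops=3, term = A^-1 * d^2
  state 10001: A-exp=+1, loops=4, term = A^1 * d^3
  state 10010: A-exp=+1, loops=2, term = A^1 * d^1
  state 10011: A-exp=+3, loops=3, term = A^3 * d^2
  state 10100: A-exp=-3, loops=2, term = A^-3 * d^1
  state 10101: A-exp=-1, loops=3, term = A^-1 * d^2
  state 10110: A-exp=-1, loops=1, term = A^-1 * d^0
  state 10111: A-exp=+1, loops=2, term = A^1 * d^1
  state 11000: A-exp=+1, loops=4, term = A^1 * d^3
  state 11001: A-exp=+3, loops=5, term = A^3 * d^4
  state 11010: A-exp=+3, loops=3, term = A^3 * d^2
  state 11011: A-exp=+5, loops=4, term = A^5 * d^3
  state 11100: A-exp=-1, loops=3, term = A^-1 * d^2
  state 11101: A-exp=+1, loops=4, term = A^1 * d^3
  state 11110: A-exp=+1, loops=2, term = A^1 * d^1
  state 11111: A-exp=+3, loops=3, term = A^3 * d^2
Collect the terms by A-exponent (count of states per loop number):
Powers of d = -A^2 - A^-2: d^2 = A^4 + 2 + A^-4; d^3 = -A^6 - 3*A^2 - 3*A^-2 - A^-6; d^4 = A^8 + 4*A^4 + 6 + 4*A^-4 + A^-8.
  A^5 * (d^3) = -A^11 - 3*A^7 - 3*A^3 - A^-1
  A^3 * (4*d^2 + d^4) = A^11 + 8*A^7 + 14*A^3 + 8*A^-1 + A^-5
  A^1 * (6*d + 4*d^3) = -4*A^7 - 18*A^3 - 18*A^-1 - 4*A^-5
  A^-1 * (3 + 7*d^2) = 7*A^3 + 17*A^-1 + 7*A^-5
  A^-3 * (4*d + d^3) = -A^3 - 7*A^-1 - 7*A^-5 - A^-9
  A^-5 * (d^2) = A^-1 + 2*A^-5 + A^-9
Summing the groups: <K> = A^7 - A^3 - A^-5
Normalise by the writhe: (-A^3)^(-w) = (-A^3)^(3) = -A^9, so f(A) = -A^9 * <K> = -A^16 + A^12 + A^4.
Substitute A = t^(-1/4), i.e. A^e → t^(-e/4): V(t) = t^-1 + t^-3 - t^-4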